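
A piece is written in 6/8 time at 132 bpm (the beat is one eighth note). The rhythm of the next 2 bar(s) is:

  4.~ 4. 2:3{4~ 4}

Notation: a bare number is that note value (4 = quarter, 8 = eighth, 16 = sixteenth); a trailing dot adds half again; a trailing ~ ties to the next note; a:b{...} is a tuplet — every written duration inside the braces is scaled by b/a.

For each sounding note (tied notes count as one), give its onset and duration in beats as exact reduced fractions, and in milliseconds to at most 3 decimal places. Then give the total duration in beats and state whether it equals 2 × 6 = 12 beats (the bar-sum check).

1) 0.0ms=0b +2727.273ms=6b
2) 2727.273ms=6b +2727.273ms=6b
Σ=12b of 12 (132bpm 6/8) — PASS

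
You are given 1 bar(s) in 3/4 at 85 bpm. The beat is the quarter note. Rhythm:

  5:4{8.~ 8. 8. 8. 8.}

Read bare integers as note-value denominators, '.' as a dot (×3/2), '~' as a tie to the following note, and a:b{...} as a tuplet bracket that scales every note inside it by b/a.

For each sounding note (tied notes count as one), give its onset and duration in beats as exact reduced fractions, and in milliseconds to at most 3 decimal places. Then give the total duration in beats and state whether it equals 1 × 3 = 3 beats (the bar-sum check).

1) 0.0ms=0b +847.059ms=6/5b
2) 847.059ms=6/5b +423.529ms=3/5b
3) 1270.588ms=9/5b +423.529ms=3/5b
4) 1694.118ms=12/5b +423.529ms=3/5b
Σ=3b of 3 (85bpm 3/4) — PASS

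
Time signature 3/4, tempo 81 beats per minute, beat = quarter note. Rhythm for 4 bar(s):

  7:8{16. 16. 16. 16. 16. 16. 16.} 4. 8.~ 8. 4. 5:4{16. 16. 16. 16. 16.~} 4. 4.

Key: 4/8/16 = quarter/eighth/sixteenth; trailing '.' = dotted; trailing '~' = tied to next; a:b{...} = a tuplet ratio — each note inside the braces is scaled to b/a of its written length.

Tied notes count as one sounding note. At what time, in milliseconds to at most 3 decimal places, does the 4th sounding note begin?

1. 0.0ms @ 0 + 317.46ms (3/7)
2. 317.46ms @ 3/7 + 317.46ms (3/7)
3. 634.921ms @ 6/7 + 317.46ms (3/7)
4. 952.381ms @ 9/7 + 317.46ms (3/7)
5. 1269.841ms @ 12/7 + 317.46ms (3/7)
6. 1587.302ms @ 15/7 + 317.46ms (3/7)
7. 1904.762ms @ 18/7 + 317.46ms (3/7)
8. 2222.222ms @ 3 + 1111.111ms (3/2)
9. 3333.333ms @ 9/2 + 1111.111ms (3/2)
10. 4444.444ms @ 6 + 1111.111ms (3/2)
11. 5555.556ms @ 15/2 + 222.222ms (3/10)
12. 5777.778ms @ 39/5 + 222.222ms (3/10)
13. 6000.0ms @ 81/10 + 222.222ms (3/10)
14. 6222.222ms @ 42/5 + 222.222ms (3/10)
15. 6444.444ms @ 87/10 + 1333.333ms (9/5)
16. 7777.778ms @ 21/2 + 1111.111ms (3/2)

note 4 onset = 9/7b = 952.381ms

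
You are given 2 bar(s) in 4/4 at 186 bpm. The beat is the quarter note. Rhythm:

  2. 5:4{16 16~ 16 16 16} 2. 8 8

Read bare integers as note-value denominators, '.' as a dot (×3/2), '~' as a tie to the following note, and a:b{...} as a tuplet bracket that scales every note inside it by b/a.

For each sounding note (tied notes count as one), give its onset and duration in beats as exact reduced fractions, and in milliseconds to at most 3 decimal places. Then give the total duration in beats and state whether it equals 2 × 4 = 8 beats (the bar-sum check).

1) 0.0ms=0b +967.742ms=3b
2) 967.742ms=3b +64.516ms=1/5b
3) 1032.258ms=16/5b +129.032ms=2/5b
4) 1161.29ms=18/5b +64.516ms=1/5b
5) 1225.806ms=19/5b +64.516ms=1/5b
6) 1290.323ms=4b +967.742ms=3b
7) 2258.065ms=7b +161.29ms=1/2b
8) 2419.355ms=15/2b +161.29ms=1/2b
Σ=8b of 8 (186bpm 4/4) — PASS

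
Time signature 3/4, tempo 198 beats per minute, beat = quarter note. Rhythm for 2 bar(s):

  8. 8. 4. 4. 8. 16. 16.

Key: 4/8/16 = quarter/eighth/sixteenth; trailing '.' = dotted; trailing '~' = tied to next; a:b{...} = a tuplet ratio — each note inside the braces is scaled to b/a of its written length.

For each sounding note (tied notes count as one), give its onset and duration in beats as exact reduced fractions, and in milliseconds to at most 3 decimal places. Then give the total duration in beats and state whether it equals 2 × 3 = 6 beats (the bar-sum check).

1) 0.0ms=0b +227.273ms=3/4b
2) 227.273ms=3/4b +227.273ms=3/4b
3) 454.545ms=3/2b +454.545ms=3/2b
4) 909.091ms=3b +454.545ms=3/2b
5) 1363.636ms=9/2b +227.273ms=3/4b
6) 1590.909ms=21/4b +113.636ms=3/8b
7) 1704.545ms=45/8b +113.636ms=3/8b
Σ=6b of 6 (198bpm 3/4) — PASS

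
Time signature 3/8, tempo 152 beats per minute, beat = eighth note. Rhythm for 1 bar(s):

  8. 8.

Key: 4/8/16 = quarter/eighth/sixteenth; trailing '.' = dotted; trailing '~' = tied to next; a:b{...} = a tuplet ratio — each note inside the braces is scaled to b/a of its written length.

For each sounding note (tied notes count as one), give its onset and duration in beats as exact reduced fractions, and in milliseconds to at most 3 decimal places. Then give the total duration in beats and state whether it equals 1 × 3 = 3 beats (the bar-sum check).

1) 0.0ms=0b +592.105ms=3/2b
2) 592.105ms=3/2b +592.105ms=3/2b
Σ=3b of 3 (152bpm 3/8) — PASS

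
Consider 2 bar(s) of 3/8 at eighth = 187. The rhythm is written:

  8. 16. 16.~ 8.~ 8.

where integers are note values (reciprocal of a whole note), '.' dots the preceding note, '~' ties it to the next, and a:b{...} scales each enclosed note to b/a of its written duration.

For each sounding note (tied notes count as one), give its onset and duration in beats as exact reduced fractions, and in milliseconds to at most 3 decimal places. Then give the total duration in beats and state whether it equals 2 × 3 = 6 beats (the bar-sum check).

1) 0.0ms=0b +481.283ms=3/2b
2) 481.283ms=3/2b +240.642ms=3/4b
3) 721.925ms=9/4b +1203.209ms=15/4b
Σ=6b of 6 (187bpm 3/8) — PASS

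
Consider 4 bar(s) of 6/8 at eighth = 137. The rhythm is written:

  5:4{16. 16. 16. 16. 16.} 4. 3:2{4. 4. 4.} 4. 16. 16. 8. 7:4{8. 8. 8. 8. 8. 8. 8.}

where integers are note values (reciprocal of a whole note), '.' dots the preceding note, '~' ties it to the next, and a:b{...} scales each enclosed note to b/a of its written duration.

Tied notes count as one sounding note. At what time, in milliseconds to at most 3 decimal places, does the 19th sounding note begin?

note 19 onset = 156/7b = 9760.167ms

1. 0.0ms @ 0 + 262.774ms (3/5)
2. 262.774ms @ 3/5 + 262.774ms (3/5)
3. 525.547ms @ 6/5 + 262.774ms (3/5)
4. 788.321ms @ 9/5 + 262.774ms (3/5)
5. 1051.095ms @ 12/5 + 262.774ms (3/5)
6. 1313.869ms @ 3 + 1313.869ms (3)
7. 2627.737ms @ 6 + 875.912ms (2)
8. 3503.65ms @ 8 + 875.912ms (2)
9. 4379.562ms @ 10 + 875.912ms (2)
10. 5255.474ms @ 12 + 1313.869ms (3)
11. 6569.343ms @ 15 + 328.467ms (3/4)
12. 6897.81ms @ 63/4 + 328.467ms (3/4)
13. 7226.277ms @ 33/2 + 656.934ms (3/2)
14. 7883.212ms @ 18 + 375.391ms (6/7)
15. 8258.603ms @ 132/7 + 375.391ms (6/7)
16. 8633.994ms @ 138/7 + 375.391ms (6/7)
17. 9009.385ms @ 144/7 + 375.391ms (6/7)
18. 9384.776ms @ 150/7 + 375.391ms (6/7)
19. 9760.167ms @ 156/7 + 375.391ms (6/7)
20. 10135.558ms @ 162/7 + 375.391ms (6/7)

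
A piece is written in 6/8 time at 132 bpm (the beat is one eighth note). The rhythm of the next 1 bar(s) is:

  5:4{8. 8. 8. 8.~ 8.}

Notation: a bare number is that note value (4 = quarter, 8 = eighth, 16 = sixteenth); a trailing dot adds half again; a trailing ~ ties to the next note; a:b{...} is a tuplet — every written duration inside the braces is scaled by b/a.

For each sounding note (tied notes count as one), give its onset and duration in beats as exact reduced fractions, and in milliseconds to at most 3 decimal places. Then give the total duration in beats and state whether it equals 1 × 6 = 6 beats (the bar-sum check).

1) 0.0ms=0b +545.455ms=6/5b
2) 545.455ms=6/5b +545.455ms=6/5b
3) 1090.909ms=12/5b +545.455ms=6/5b
4) 1636.364ms=18/5b +1090.909ms=12/5b
Σ=6b of 6 (132bpm 6/8) — PASS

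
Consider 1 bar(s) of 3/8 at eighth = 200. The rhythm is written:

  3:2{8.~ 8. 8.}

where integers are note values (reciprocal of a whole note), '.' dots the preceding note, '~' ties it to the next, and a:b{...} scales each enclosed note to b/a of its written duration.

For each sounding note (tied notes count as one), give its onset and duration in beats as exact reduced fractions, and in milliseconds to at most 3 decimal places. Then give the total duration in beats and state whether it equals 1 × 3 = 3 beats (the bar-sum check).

1) 0.0ms=0b +600.0ms=2b
2) 600.0ms=2b +300.0ms=1b
Σ=3b of 3 (200bpm 3/8) — PASS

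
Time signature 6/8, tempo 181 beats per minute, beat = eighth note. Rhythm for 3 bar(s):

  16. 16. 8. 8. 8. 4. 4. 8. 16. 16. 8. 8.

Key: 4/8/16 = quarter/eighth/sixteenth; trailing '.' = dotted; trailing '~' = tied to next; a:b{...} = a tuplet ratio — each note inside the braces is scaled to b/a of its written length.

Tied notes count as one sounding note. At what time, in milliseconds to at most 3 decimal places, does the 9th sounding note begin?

note 9 onset = 27/2b = 4475.138ms

1. 0.0ms @ 0 + 248.619ms (3/4)
2. 248.619ms @ 3/4 + 248.619ms (3/4)
3. 497.238ms @ 3/2 + 497.238ms (3/2)
4. 994.475ms @ 3 + 497.238ms (3/2)
5. 1491.713ms @ 9/2 + 497.238ms (3/2)
6. 1988.95ms @ 6 + 994.475ms (3)
7. 2983.425ms @ 9 + 994.475ms (3)
8. 3977.901ms @ 12 + 497.238ms (3/2)
9. 4475.138ms @ 27/2 + 248.619ms (3/4)
10. 4723.757ms @ 57/4 + 248.619ms (3/4)
11. 4972.376ms @ 15 + 497.238ms (3/2)
12. 5469.613ms @ 33/2 + 497.238ms (3/2)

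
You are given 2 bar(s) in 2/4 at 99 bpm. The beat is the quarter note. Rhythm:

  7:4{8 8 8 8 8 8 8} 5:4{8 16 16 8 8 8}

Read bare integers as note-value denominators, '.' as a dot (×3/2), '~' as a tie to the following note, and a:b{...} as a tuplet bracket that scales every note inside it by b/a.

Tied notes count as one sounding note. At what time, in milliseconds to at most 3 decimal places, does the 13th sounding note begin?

note 13 onset = 18/5b = 2181.818ms

1. 0.0ms @ 0 + 173.16ms (2/7)
2. 173.16ms @ 2/7 + 173.16ms (2/7)
3. 346.32ms @ 4/7 + 173.16ms (2/7)
4. 519.481ms @ 6/7 + 173.16ms (2/7)
5. 692.641ms @ 8/7 + 173.16ms (2/7)
6. 865.801ms @ 10/7 + 173.16ms (2/7)
7. 1038.961ms @ 12/7 + 173.16ms (2/7)
8. 1212.121ms @ 2 + 242.424ms (2/5)
9. 1454.545ms @ 12/5 + 121.212ms (1/5)
10. 1575.758ms @ 13/5 + 121.212ms (1/5)
11. 1696.97ms @ 14/5 + 242.424ms (2/5)
12. 1939.394ms @ 16/5 + 242.424ms (2/5)
13. 2181.818ms @ 18/5 + 242.424ms (2/5)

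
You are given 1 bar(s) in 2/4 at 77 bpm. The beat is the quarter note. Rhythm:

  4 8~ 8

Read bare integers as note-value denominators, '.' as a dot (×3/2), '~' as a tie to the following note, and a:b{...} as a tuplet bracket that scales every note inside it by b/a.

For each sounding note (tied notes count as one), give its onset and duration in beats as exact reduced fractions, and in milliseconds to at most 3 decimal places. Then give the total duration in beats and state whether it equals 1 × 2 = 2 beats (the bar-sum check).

1) 0.0ms=0b +779.221ms=1b
2) 779.221ms=1b +779.221ms=1b
Σ=2b of 2 (77bpm 2/4) — PASS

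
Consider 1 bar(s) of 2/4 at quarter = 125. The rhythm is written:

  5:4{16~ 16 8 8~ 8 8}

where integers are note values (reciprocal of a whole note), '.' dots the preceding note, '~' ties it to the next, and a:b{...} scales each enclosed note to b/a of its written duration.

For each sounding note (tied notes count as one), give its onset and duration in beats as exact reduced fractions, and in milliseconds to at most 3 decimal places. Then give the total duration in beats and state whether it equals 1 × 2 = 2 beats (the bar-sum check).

1) 0.0ms=0b +192.0ms=2/5b
2) 192.0ms=2/5b +192.0ms=2/5b
3) 384.0ms=4/5b +384.0ms=4/5b
4) 768.0ms=8/5b +192.0ms=2/5b
Σ=2b of 2 (125bpm 2/4) — PASS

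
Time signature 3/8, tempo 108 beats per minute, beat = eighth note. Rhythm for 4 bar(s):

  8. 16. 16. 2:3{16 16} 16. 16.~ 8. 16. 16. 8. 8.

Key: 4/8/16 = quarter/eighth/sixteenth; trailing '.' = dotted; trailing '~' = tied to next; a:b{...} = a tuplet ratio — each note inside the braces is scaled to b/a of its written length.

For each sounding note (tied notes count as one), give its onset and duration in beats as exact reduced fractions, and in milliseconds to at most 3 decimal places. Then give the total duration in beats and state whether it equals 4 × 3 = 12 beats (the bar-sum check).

1) 0.0ms=0b +833.333ms=3/2b
2) 833.333ms=3/2b +416.667ms=3/4b
3) 1250.0ms=9/4b +416.667ms=3/4b
4) 1666.667ms=3b +416.667ms=3/4b
5) 2083.333ms=15/4b +416.667ms=3/4b
6) 2500.0ms=9/2b +416.667ms=3/4b
7) 2916.667ms=21/4b +1250.0ms=9/4b
8) 4166.667ms=15/2b +416.667ms=3/4b
9) 4583.333ms=33/4b +416.667ms=3/4b
10) 5000.0ms=9b +833.333ms=3/2b
11) 5833.333ms=21/2b +833.333ms=3/2b
Σ=12b of 12 (108bpm 3/8) — PASS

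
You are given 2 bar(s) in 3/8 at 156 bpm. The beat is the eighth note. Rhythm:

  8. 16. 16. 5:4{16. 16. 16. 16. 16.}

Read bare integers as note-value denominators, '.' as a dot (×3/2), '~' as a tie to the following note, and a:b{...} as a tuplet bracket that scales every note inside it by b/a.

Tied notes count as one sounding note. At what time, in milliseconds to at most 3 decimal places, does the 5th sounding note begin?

1. 0.0ms @ 0 + 576.923ms (3/2)
2. 576.923ms @ 3/2 + 288.462ms (3/4)
3. 865.385ms @ 9/4 + 288.462ms (3/4)
4. 1153.846ms @ 3 + 230.769ms (3/5)
5. 1384.615ms @ 18/5 + 230.769ms (3/5)
6. 1615.385ms @ 21/5 + 230.769ms (3/5)
7. 1846.154ms @ 24/5 + 230.769ms (3/5)
8. 2076.923ms @ 27/5 + 230.769ms (3/5)

note 5 onset = 18/5b = 1384.615ms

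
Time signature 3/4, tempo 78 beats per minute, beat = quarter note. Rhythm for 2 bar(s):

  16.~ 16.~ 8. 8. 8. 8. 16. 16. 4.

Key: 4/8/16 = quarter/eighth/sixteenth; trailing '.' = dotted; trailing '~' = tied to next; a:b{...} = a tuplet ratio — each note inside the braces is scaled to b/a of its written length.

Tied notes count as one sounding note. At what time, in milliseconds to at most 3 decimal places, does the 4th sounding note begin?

1. 0.0ms @ 0 + 1153.846ms (3/2)
2. 1153.846ms @ 3/2 + 576.923ms (3/4)
3. 1730.769ms @ 9/4 + 576.923ms (3/4)
4. 2307.692ms @ 3 + 576.923ms (3/4)
5. 2884.615ms @ 15/4 + 288.462ms (3/8)
6. 3173.077ms @ 33/8 + 288.462ms (3/8)
7. 3461.538ms @ 9/2 + 1153.846ms (3/2)

note 4 onset = 3b = 2307.692ms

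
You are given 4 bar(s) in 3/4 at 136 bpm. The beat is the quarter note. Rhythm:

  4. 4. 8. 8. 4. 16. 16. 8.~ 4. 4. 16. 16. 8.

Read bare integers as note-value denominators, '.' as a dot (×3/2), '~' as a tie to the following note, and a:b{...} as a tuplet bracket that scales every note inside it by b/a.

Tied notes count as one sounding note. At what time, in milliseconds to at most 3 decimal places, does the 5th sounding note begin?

note 5 onset = 9/2b = 1985.294ms

1. 0.0ms @ 0 + 661.765ms (3/2)
2. 661.765ms @ 3/2 + 661.765ms (3/2)
3. 1323.529ms @ 3 + 330.882ms (3/4)
4. 1654.412ms @ 15/4 + 330.882ms (3/4)
5. 1985.294ms @ 9/2 + 661.765ms (3/2)
6. 2647.059ms @ 6 + 165.441ms (3/8)
7. 2812.5ms @ 51/8 + 165.441ms (3/8)
8. 2977.941ms @ 27/4 + 992.647ms (9/4)
9. 3970.588ms @ 9 + 661.765ms (3/2)
10. 4632.353ms @ 21/2 + 165.441ms (3/8)
11. 4797.794ms @ 87/8 + 165.441ms (3/8)
12. 4963.235ms @ 45/4 + 330.882ms (3/4)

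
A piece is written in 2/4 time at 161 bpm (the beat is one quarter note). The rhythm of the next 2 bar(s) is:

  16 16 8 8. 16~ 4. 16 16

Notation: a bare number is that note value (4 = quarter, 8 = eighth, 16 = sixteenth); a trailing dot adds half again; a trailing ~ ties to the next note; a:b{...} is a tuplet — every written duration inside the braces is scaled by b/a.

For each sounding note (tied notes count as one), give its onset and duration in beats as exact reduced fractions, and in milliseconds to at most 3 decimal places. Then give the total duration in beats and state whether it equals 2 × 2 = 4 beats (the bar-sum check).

1) 0.0ms=0b +93.168ms=1/4b
2) 93.168ms=1/4b +93.168ms=1/4b
3) 186.335ms=1/2b +186.335ms=1/2b
4) 372.671ms=1b +279.503ms=3/4b
5) 652.174ms=7/4b +652.174ms=7/4b
6) 1304.348ms=7/2b +93.168ms=1/4b
7) 1397.516ms=15/4b +93.168ms=1/4b
Σ=4b of 4 (161bpm 2/4) — PASS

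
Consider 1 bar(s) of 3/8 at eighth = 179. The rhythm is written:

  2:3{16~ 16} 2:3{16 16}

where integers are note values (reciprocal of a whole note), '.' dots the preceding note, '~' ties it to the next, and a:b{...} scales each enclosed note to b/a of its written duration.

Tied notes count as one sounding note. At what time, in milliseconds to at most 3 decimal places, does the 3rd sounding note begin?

note 3 onset = 9/4b = 754.19ms

1. 0.0ms @ 0 + 502.793ms (3/2)
2. 502.793ms @ 3/2 + 251.397ms (3/4)
3. 754.19ms @ 9/4 + 251.397ms (3/4)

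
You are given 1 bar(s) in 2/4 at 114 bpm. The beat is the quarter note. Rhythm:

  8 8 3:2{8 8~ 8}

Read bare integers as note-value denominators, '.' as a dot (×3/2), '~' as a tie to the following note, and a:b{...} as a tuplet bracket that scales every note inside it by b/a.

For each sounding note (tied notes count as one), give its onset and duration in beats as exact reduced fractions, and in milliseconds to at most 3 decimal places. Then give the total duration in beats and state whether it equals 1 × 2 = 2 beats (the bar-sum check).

1) 0.0ms=0b +263.158ms=1/2b
2) 263.158ms=1/2b +263.158ms=1/2b
3) 526.316ms=1b +175.439ms=1/3b
4) 701.754ms=4/3b +350.877ms=2/3b
Σ=2b of 2 (114bpm 2/4) — PASS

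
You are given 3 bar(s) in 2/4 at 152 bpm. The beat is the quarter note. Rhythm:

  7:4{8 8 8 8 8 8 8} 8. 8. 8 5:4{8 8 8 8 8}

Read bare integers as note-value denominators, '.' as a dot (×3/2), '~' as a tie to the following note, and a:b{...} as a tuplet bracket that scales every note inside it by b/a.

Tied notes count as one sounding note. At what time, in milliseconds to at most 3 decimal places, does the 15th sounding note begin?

1. 0.0ms @ 0 + 112.782ms (2/7)
2. 112.782ms @ 2/7 + 112.782ms (2/7)
3. 225.564ms @ 4/7 + 112.782ms (2/7)
4. 338.346ms @ 6/7 + 112.782ms (2/7)
5. 451.128ms @ 8/7 + 112.782ms (2/7)
6. 563.91ms @ 10/7 + 112.782ms (2/7)
7. 676.692ms @ 12/7 + 112.782ms (2/7)
8. 789.474ms @ 2 + 296.053ms (3/4)
9. 1085.526ms @ 11/4 + 296.053ms (3/4)
10. 1381.579ms @ 7/2 + 197.368ms (1/2)
11. 1578.947ms @ 4 + 157.895ms (2/5)
12. 1736.842ms @ 22/5 + 157.895ms (2/5)
13. 1894.737ms @ 24/5 + 157.895ms (2/5)
14. 2052.632ms @ 26/5 + 157.895ms (2/5)
15. 2210.526ms @ 28/5 + 157.895ms (2/5)

note 15 onset = 28/5b = 2210.526ms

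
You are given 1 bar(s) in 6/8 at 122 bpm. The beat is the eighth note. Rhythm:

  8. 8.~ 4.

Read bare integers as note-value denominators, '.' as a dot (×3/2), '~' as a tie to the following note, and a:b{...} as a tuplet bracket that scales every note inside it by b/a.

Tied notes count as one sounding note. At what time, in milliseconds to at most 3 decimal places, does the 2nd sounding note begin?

1. 0.0ms @ 0 + 737.705ms (3/2)
2. 737.705ms @ 3/2 + 2213.115ms (9/2)

note 2 onset = 3/2b = 737.705ms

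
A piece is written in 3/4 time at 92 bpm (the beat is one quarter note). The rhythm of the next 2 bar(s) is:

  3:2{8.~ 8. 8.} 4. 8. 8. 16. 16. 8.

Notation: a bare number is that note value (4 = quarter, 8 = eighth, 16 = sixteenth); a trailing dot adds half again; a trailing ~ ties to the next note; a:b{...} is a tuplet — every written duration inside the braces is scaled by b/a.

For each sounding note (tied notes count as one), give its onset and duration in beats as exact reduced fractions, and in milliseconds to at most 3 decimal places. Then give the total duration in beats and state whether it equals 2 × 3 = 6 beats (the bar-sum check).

1) 0.0ms=0b +652.174ms=1b
2) 652.174ms=1b +326.087ms=1/2b
3) 978.261ms=3/2b +978.261ms=3/2b
4) 1956.522ms=3b +489.13ms=3/4b
5) 2445.652ms=15/4b +489.13ms=3/4b
6) 2934.783ms=9/2b +244.565ms=3/8b
7) 3179.348ms=39/8b +244.565ms=3/8b
8) 3423.913ms=21/4b +489.13ms=3/4b
Σ=6b of 6 (92bpm 3/4) — PASS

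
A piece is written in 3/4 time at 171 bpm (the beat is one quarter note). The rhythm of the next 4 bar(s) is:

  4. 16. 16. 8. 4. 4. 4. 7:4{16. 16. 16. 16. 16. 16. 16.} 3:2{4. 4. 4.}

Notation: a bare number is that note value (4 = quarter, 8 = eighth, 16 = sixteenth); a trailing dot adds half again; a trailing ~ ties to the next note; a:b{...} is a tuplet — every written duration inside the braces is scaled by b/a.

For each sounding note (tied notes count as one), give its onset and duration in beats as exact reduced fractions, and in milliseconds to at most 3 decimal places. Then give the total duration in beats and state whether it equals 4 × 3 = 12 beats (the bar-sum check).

1) 0.0ms=0b +526.316ms=3/2b
2) 526.316ms=3/2b +131.579ms=3/8b
3) 657.895ms=15/8b +131.579ms=3/8b
4) 789.474ms=9/4b +263.158ms=3/4b
5) 1052.632ms=3b +526.316ms=3/2b
6) 1578.947ms=9/2b +526.316ms=3/2b
7) 2105.263ms=6b +526.316ms=3/2b
8) 2631.579ms=15/2b +75.188ms=3/14b
9) 2706.767ms=54/7b +75.188ms=3/14b
10) 2781.955ms=111/14b +75.188ms=3/14b
11) 2857.143ms=57/7b +75.188ms=3/14b
12) 2932.331ms=117/14b +75.188ms=3/14b
13) 3007.519ms=60/7b +75.188ms=3/14b
14) 3082.707ms=123/14b +75.188ms=3/14b
15) 3157.895ms=9b +350.877ms=1b
16) 3508.772ms=10b +350.877ms=1b
17) 3859.649ms=11b +350.877ms=1b
Σ=12b of 12 (171bpm 3/4) — PASS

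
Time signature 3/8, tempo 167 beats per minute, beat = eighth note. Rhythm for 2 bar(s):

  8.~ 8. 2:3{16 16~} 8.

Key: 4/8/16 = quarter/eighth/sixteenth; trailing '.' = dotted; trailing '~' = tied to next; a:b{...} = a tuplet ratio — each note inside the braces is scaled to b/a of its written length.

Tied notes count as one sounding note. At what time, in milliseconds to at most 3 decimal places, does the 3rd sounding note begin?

note 3 onset = 15/4b = 1347.305ms

1. 0.0ms @ 0 + 1077.844ms (3)
2. 1077.844ms @ 3 + 269.461ms (3/4)
3. 1347.305ms @ 15/4 + 808.383ms (9/4)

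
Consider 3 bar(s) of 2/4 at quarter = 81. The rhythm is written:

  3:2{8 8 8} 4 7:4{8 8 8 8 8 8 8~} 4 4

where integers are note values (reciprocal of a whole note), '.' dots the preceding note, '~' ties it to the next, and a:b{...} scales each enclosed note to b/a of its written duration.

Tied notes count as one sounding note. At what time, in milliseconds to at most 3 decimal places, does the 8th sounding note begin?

1. 0.0ms @ 0 + 246.914ms (1/3)
2. 246.914ms @ 1/3 + 246.914ms (1/3)
3. 493.827ms @ 2/3 + 246.914ms (1/3)
4. 740.741ms @ 1 + 740.741ms (1)
5. 1481.481ms @ 2 + 211.64ms (2/7)
6. 1693.122ms @ 16/7 + 211.64ms (2/7)
7. 1904.762ms @ 18/7 + 211.64ms (2/7)
8. 2116.402ms @ 20/7 + 211.64ms (2/7)
9. 2328.042ms @ 22/7 + 211.64ms (2/7)
10. 2539.683ms @ 24/7 + 211.64ms (2/7)
11. 2751.323ms @ 26/7 + 952.381ms (9/7)
12. 3703.704ms @ 5 + 740.741ms (1)

note 8 onset = 20/7b = 2116.402ms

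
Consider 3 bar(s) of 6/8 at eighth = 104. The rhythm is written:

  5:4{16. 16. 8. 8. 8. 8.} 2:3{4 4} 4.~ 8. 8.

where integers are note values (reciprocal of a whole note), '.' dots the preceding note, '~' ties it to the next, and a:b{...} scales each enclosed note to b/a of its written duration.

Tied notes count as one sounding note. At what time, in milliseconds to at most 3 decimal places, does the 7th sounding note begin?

1. 0.0ms @ 0 + 346.154ms (3/5)
2. 346.154ms @ 3/5 + 346.154ms (3/5)
3. 692.308ms @ 6/5 + 692.308ms (6/5)
4. 1384.615ms @ 12/5 + 692.308ms (6/5)
5. 2076.923ms @ 18/5 + 692.308ms (6/5)
6. 2769.231ms @ 24/5 + 692.308ms (6/5)
7. 3461.538ms @ 6 + 1730.769ms (3)
8. 5192.308ms @ 9 + 1730.769ms (3)
9. 6923.077ms @ 12 + 2596.154ms (9/2)
10. 9519.231ms @ 33/2 + 865.385ms (3/2)

note 7 onset = 6b = 3461.538ms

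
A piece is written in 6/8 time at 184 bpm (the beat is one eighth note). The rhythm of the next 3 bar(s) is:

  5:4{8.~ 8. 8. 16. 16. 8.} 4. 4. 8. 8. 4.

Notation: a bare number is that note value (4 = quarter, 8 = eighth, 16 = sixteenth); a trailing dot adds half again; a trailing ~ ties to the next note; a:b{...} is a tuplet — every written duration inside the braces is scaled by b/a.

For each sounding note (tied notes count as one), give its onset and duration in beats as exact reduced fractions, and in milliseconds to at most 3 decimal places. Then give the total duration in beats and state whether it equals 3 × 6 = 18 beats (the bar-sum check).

1) 0.0ms=0b +782.609ms=12/5b
2) 782.609ms=12/5b +391.304ms=6/5b
3) 1173.913ms=18/5b +195.652ms=3/5b
4) 1369.565ms=21/5b +195.652ms=3/5b
5) 1565.217ms=24/5b +391.304ms=6/5b
6) 1956.522ms=6b +978.261ms=3b
7) 2934.783ms=9b +978.261ms=3b
8) 3913.043ms=12b +489.13ms=3/2b
9) 4402.174ms=27/2b +489.13ms=3/2b
10) 4891.304ms=15b +978.261ms=3b
Σ=18b of 18 (184bpm 6/8) — PASS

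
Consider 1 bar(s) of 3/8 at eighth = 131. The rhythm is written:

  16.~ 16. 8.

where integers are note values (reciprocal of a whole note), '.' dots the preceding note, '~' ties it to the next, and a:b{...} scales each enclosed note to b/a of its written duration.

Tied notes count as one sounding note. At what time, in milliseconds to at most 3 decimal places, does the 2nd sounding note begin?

1. 0.0ms @ 0 + 687.023ms (3/2)
2. 687.023ms @ 3/2 + 687.023ms (3/2)

note 2 onset = 3/2b = 687.023ms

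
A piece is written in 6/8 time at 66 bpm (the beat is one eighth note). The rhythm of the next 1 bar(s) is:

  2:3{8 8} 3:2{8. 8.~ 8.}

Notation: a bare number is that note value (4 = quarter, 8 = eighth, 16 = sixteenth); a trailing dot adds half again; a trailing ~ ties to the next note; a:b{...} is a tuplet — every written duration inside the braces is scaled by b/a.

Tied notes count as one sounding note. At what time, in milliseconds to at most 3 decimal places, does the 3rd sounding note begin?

note 3 onset = 3b = 2727.273ms

1. 0.0ms @ 0 + 1363.636ms (3/2)
2. 1363.636ms @ 3/2 + 1363.636ms (3/2)
3. 2727.273ms @ 3 + 909.091ms (1)
4. 3636.364ms @ 4 + 1818.182ms (2)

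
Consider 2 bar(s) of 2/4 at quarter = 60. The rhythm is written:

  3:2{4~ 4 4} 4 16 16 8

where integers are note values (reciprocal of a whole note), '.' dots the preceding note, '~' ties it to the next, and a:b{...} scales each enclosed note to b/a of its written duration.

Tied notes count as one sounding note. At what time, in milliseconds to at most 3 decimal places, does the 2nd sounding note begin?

1. 0.0ms @ 0 + 1333.333ms (4/3)
2. 1333.333ms @ 4/3 + 666.667ms (2/3)
3. 2000.0ms @ 2 + 1000.0ms (1)
4. 3000.0ms @ 3 + 250.0ms (1/4)
5. 3250.0ms @ 13/4 + 250.0ms (1/4)
6. 3500.0ms @ 7/2 + 500.0ms (1/2)

note 2 onset = 4/3b = 1333.333ms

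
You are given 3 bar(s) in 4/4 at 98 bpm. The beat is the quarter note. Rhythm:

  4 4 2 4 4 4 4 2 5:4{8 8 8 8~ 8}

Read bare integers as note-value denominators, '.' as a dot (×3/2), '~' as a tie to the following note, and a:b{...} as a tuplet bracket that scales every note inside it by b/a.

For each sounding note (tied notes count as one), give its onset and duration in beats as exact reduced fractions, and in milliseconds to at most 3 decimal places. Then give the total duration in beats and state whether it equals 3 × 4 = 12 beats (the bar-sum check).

1) 0.0ms=0b +612.245ms=1b
2) 612.245ms=1b +612.245ms=1b
3) 1224.49ms=2b +1224.49ms=2b
4) 2448.98ms=4b +612.245ms=1b
5) 3061.224ms=5b +612.245ms=1b
6) 3673.469ms=6b +612.245ms=1b
7) 4285.714ms=7b +612.245ms=1b
8) 4897.959ms=8b +1224.49ms=2b
9) 6122.449ms=10b +244.898ms=2/5b
10) 6367.347ms=52/5b +244.898ms=2/5b
11) 6612.245ms=54/5b +244.898ms=2/5b
12) 6857.143ms=56/5b +489.796ms=4/5b
Σ=12b of 12 (98bpm 4/4) — PASS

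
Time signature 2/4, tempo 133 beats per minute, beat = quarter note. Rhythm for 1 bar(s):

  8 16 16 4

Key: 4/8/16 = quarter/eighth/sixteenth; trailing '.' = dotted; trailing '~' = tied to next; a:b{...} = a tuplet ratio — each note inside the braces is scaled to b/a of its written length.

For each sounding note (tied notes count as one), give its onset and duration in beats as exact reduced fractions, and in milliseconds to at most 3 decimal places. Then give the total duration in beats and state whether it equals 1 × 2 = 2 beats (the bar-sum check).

1) 0.0ms=0b +225.564ms=1/2b
2) 225.564ms=1/2b +112.782ms=1/4b
3) 338.346ms=3/4b +112.782ms=1/4b
4) 451.128ms=1b +451.128ms=1b
Σ=2b of 2 (133bpm 2/4) — PASS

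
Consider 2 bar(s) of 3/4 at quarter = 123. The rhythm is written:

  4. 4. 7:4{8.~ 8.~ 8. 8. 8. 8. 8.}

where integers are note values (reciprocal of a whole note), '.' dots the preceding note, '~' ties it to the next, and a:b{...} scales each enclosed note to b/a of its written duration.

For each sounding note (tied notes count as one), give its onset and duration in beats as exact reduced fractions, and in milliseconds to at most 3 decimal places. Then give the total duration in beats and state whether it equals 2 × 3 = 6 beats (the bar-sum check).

1) 0.0ms=0b +731.707ms=3/2b
2) 731.707ms=3/2b +731.707ms=3/2b
3) 1463.415ms=3b +627.178ms=9/7b
4) 2090.592ms=30/7b +209.059ms=3/7b
5) 2299.652ms=33/7b +209.059ms=3/7b
6) 2508.711ms=36/7b +209.059ms=3/7b
7) 2717.77ms=39/7b +209.059ms=3/7b
Σ=6b of 6 (123bpm 3/4) — PASS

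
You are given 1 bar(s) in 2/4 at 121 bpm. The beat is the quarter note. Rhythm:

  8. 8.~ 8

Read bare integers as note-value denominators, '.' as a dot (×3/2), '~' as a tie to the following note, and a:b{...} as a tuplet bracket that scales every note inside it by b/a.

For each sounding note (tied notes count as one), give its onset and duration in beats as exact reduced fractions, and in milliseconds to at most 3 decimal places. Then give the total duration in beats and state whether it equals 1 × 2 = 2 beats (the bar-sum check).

1) 0.0ms=0b +371.901ms=3/4b
2) 371.901ms=3/4b +619.835ms=5/4b
Σ=2b of 2 (121bpm 2/4) — PASS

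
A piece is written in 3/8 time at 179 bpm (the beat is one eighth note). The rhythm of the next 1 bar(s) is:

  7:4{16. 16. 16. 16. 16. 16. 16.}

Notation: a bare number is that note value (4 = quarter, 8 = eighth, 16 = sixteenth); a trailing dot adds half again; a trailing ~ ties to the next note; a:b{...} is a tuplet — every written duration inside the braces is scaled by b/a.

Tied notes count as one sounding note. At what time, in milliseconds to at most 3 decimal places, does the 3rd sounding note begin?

1. 0.0ms @ 0 + 143.655ms (3/7)
2. 143.655ms @ 3/7 + 143.655ms (3/7)
3. 287.31ms @ 6/7 + 143.655ms (3/7)
4. 430.966ms @ 9/7 + 143.655ms (3/7)
5. 574.621ms @ 12/7 + 143.655ms (3/7)
6. 718.276ms @ 15/7 + 143.655ms (3/7)
7. 861.931ms @ 18/7 + 143.655ms (3/7)

note 3 onset = 6/7b = 287.31ms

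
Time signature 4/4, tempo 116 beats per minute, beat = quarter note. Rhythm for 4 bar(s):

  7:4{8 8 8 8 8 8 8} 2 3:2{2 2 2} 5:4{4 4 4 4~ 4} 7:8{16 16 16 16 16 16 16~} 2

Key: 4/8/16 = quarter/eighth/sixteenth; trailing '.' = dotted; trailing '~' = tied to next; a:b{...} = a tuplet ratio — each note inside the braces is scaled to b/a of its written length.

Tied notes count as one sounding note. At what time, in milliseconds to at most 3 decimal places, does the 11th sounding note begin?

1. 0.0ms @ 0 + 147.783ms (2/7)
2. 147.783ms @ 2/7 + 147.783ms (2/7)
3. 295.567ms @ 4/7 + 147.783ms (2/7)
4. 443.35ms @ 6/7 + 147.783ms (2/7)
5. 591.133ms @ 8/7 + 147.783ms (2/7)
6. 738.916ms @ 10/7 + 147.783ms (2/7)
7. 886.7ms @ 12/7 + 147.783ms (2/7)
8. 1034.483ms @ 2 + 1034.483ms (2)
9. 2068.966ms @ 4 + 689.655ms (4/3)
10. 2758.621ms @ 16/3 + 689.655ms (4/3)
11. 3448.276ms @ 20/3 + 689.655ms (4/3)
12. 4137.931ms @ 8 + 413.793ms (4/5)
13. 4551.724ms @ 44/5 + 413.793ms (4/5)
14. 4965.517ms @ 48/5 + 413.793ms (4/5)
15. 5379.31ms @ 52/5 + 827.586ms (8/5)
16. 6206.897ms @ 12 + 147.783ms (2/7)
17. 6354.68ms @ 86/7 + 147.783ms (2/7)
18. 6502.463ms @ 88/7 + 147.783ms (2/7)
19. 6650.246ms @ 90/7 + 147.783ms (2/7)
20. 6798.03ms @ 92/7 + 147.783ms (2/7)
21. 6945.813ms @ 94/7 + 147.783ms (2/7)
22. 7093.596ms @ 96/7 + 1182.266ms (16/7)

note 11 onset = 20/3b = 3448.276ms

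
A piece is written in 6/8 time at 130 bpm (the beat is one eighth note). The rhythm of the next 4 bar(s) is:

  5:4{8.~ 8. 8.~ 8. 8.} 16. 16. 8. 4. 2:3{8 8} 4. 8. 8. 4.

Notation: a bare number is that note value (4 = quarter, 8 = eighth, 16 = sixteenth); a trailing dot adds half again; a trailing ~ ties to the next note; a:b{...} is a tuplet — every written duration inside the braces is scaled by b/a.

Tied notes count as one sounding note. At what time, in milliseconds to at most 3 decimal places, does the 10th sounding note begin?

note 10 onset = 15b = 6923.077ms

1. 0.0ms @ 0 + 1107.692ms (12/5)
2. 1107.692ms @ 12/5 + 1107.692ms (12/5)
3. 2215.385ms @ 24/5 + 553.846ms (6/5)
4. 2769.231ms @ 6 + 346.154ms (3/4)
5. 3115.385ms @ 27/4 + 346.154ms (3/4)
6. 3461.538ms @ 15/2 + 692.308ms (3/2)
7. 4153.846ms @ 9 + 1384.615ms (3)
8. 5538.462ms @ 12 + 692.308ms (3/2)
9. 6230.769ms @ 27/2 + 692.308ms (3/2)
10. 6923.077ms @ 15 + 1384.615ms (3)
11. 8307.692ms @ 18 + 692.308ms (3/2)
12. 9000.0ms @ 39/2 + 692.308ms (3/2)
13. 9692.308ms @ 21 + 1384.615ms (3)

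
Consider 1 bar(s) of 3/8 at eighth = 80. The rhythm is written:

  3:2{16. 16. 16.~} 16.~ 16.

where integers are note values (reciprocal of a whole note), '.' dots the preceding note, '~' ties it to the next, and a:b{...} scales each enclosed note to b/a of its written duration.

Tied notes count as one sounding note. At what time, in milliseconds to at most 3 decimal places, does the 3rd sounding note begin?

1. 0.0ms @ 0 + 375.0ms (1/2)
2. 375.0ms @ 1/2 + 375.0ms (1/2)
3. 750.0ms @ 1 + 1500.0ms (2)

note 3 onset = 1b = 750.0ms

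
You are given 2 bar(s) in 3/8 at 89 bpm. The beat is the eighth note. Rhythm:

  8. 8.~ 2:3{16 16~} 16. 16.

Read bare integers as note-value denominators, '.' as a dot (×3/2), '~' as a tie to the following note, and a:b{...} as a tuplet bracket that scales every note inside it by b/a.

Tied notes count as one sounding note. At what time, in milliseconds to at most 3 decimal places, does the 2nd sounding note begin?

note 2 onset = 3/2b = 1011.236ms

1. 0.0ms @ 0 + 1011.236ms (3/2)
2. 1011.236ms @ 3/2 + 1516.854ms (9/4)
3. 2528.09ms @ 15/4 + 1011.236ms (3/2)
4. 3539.326ms @ 21/4 + 505.618ms (3/4)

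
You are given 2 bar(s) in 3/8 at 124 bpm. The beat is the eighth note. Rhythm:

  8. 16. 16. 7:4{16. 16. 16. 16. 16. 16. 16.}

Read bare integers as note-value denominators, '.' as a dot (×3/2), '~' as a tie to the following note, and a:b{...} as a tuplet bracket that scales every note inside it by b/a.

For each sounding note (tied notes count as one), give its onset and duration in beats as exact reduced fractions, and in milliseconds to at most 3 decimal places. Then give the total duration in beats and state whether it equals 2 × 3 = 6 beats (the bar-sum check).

1) 0.0ms=0b +725.806ms=3/2b
2) 725.806ms=3/2b +362.903ms=3/4b
3) 1088.71ms=9/4b +362.903ms=3/4b
4) 1451.613ms=3b +207.373ms=3/7b
5) 1658.986ms=24/7b +207.373ms=3/7b
6) 1866.359ms=27/7b +207.373ms=3/7b
7) 2073.733ms=30/7b +207.373ms=3/7b
8) 2281.106ms=33/7b +207.373ms=3/7b
9) 2488.479ms=36/7b +207.373ms=3/7b
10) 2695.853ms=39/7b +207.373ms=3/7b
Σ=6b of 6 (124bpm 3/8) — PASS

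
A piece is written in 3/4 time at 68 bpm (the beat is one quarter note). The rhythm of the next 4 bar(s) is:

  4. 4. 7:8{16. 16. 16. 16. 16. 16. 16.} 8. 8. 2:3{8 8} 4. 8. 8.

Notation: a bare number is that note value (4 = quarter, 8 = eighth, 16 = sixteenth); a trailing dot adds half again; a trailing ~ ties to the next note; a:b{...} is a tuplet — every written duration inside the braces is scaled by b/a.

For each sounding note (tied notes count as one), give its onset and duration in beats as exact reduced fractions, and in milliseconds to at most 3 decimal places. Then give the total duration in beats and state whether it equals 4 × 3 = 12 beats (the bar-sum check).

1) 0.0ms=0b +1323.529ms=3/2b
2) 1323.529ms=3/2b +1323.529ms=3/2b
3) 2647.059ms=3b +378.151ms=3/7b
4) 3025.21ms=24/7b +378.151ms=3/7b
5) 3403.361ms=27/7b +378.151ms=3/7b
6) 3781.513ms=30/7b +378.151ms=3/7b
7) 4159.664ms=33/7b +378.151ms=3/7b
8) 4537.815ms=36/7b +378.151ms=3/7b
9) 4915.966ms=39/7b +378.151ms=3/7b
10) 5294.118ms=6b +661.765ms=3/4b
11) 5955.882ms=27/4b +661.765ms=3/4b
12) 6617.647ms=15/2b +661.765ms=3/4b
13) 7279.412ms=33/4b +661.765ms=3/4b
14) 7941.176ms=9b +1323.529ms=3/2b
15) 9264.706ms=21/2b +661.765ms=3/4b
16) 9926.471ms=45/4b +661.765ms=3/4b
Σ=12b of 12 (68bpm 3/4) — PASS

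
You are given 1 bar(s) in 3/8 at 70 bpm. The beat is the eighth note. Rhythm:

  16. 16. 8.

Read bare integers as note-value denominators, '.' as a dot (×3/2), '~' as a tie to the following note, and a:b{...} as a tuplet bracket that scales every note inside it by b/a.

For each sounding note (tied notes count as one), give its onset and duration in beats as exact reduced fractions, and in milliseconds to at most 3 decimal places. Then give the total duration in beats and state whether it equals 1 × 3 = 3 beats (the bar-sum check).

1) 0.0ms=0b +642.857ms=3/4b
2) 642.857ms=3/4b +642.857ms=3/4b
3) 1285.714ms=3/2b +1285.714ms=3/2b
Σ=3b of 3 (70bpm 3/8) — PASS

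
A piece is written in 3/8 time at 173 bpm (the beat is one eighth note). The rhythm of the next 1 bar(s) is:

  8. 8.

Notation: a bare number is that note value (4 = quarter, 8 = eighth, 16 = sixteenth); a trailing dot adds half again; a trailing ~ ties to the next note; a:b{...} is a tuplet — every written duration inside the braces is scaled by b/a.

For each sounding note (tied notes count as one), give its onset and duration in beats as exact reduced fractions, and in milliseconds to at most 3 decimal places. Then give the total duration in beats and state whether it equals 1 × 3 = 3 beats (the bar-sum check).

1) 0.0ms=0b +520.231ms=3/2b
2) 520.231ms=3/2b +520.231ms=3/2b
Σ=3b of 3 (173bpm 3/8) — PASS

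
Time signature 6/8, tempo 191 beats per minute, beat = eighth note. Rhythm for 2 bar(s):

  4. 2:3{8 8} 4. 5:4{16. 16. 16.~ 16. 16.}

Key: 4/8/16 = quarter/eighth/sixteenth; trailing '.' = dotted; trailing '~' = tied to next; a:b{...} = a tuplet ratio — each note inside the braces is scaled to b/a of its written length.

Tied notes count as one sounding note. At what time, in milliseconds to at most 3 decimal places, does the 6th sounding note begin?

1. 0.0ms @ 0 + 942.408ms (3)
2. 942.408ms @ 3 + 471.204ms (3/2)
3. 1413.613ms @ 9/2 + 471.204ms (3/2)
4. 1884.817ms @ 6 + 942.408ms (3)
5. 2827.225ms @ 9 + 188.482ms (3/5)
6. 3015.707ms @ 48/5 + 188.482ms (3/5)
7. 3204.188ms @ 51/5 + 376.963ms (6/5)
8. 3581.152ms @ 57/5 + 188.482ms (3/5)

note 6 onset = 48/5b = 3015.707ms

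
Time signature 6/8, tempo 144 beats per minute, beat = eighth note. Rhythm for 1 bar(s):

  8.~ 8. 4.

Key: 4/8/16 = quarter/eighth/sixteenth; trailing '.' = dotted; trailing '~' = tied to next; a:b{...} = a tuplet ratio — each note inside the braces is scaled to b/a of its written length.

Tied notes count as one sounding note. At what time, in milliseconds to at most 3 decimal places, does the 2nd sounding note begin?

note 2 onset = 3b = 1250.0ms

1. 0.0ms @ 0 + 1250.0ms (3)
2. 1250.0ms @ 3 + 1250.0ms (3)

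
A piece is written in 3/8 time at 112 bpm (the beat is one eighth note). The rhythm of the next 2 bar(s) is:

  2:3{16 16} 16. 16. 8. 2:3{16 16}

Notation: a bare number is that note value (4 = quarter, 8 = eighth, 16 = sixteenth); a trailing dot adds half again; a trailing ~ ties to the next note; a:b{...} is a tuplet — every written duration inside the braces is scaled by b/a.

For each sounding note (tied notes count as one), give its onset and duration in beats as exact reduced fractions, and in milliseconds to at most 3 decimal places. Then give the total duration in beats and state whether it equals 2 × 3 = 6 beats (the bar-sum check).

1) 0.0ms=0b +401.786ms=3/4b
2) 401.786ms=3/4b +401.786ms=3/4b
3) 803.571ms=3/2b +401.786ms=3/4b
4) 1205.357ms=9/4b +401.786ms=3/4b
5) 1607.143ms=3b +803.571ms=3/2b
6) 2410.714ms=9/2b +401.786ms=3/4b
7) 2812.5ms=21/4b +401.786ms=3/4b
Σ=6b of 6 (112bpm 3/8) — PASS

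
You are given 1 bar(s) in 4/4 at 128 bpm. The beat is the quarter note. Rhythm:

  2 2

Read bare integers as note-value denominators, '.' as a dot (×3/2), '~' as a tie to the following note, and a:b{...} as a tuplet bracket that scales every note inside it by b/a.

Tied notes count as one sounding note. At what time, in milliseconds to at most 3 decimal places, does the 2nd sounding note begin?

1. 0.0ms @ 0 + 937.5ms (2)
2. 937.5ms @ 2 + 937.5ms (2)

note 2 onset = 2b = 937.5ms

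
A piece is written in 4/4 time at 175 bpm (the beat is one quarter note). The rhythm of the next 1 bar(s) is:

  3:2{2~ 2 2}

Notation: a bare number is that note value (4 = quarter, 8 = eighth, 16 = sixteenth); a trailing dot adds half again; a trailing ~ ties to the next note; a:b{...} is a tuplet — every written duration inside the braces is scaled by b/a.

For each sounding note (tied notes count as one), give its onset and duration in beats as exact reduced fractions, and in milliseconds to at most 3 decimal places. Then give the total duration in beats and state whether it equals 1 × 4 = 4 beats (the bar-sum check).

1) 0.0ms=0b +914.286ms=8/3b
2) 914.286ms=8/3b +457.143ms=4/3b
Σ=4b of 4 (175bpm 4/4) — PASS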